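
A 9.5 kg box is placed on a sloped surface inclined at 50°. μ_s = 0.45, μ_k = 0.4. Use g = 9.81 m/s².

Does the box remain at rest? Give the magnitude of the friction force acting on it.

f ≈ 24 N

N = m g cos θ = 59.9 N.
Down-slope weight component: m g sin θ = 71.4 N.
μ_s N = 27 N.
71.4 > 27 N, so it slides; kinetic friction f = μ_k N = 0.4×59.9 = 24 N.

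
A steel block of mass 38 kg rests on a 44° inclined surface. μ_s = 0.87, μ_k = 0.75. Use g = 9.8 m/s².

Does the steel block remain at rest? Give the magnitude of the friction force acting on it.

f ≈ 201 N

N = m g cos θ = 268 N.
Down-slope weight component: m g sin θ = 259 N.
μ_s N = 233 N.
259 > 233 N, so it slides; kinetic friction f = μ_k N = 0.75×268 = 201 N.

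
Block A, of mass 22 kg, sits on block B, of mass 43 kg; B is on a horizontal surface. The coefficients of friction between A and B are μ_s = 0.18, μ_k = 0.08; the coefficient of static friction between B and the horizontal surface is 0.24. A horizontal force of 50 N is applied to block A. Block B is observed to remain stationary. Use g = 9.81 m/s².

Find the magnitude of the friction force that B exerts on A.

The normal force B exerts on A is simply A's weight, N₁ = 215.8 N.
Maximum static friction on A from B: μ_s N₁ = 0.18×215.8 = 38.85 N.
Since P = 50 N > 38.85 N, A slides on B; the A–B friction is kinetic: f₁ = μ_k N₁ = 0.08×215.8 = 17.3 N.
By Newton's third law B feels 17.3 N forward from A. With B stationary, the floor's static friction on B balances it: f₂ = 17.3 N (well within μ_s(m_A+m_B)g = 153 N).

f ≈ 17.3 N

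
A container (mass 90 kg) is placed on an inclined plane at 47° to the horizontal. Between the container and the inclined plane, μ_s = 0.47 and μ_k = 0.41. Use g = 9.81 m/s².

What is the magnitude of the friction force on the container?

f ≈ 247 N (up the incline)

Perpendicular to the surface, N = m g cos θ = 90·9.81·cos 47° = 602.1 N.
For equilibrium along the incline, friction must balance the weight component: f = m g sin θ = 645.7 N up the slope.
Static friction can supply at most μ_s N = 283 N.
Since |645.7| > 283 N, static friction cannot hold it; the container slides down the incline and kinetic friction applies: f = μ_k N = 0.41 × 602.1 = 247 N.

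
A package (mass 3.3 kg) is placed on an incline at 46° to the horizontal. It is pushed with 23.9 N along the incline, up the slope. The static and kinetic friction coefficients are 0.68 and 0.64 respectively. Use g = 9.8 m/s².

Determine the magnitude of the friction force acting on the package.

The normal reaction is N = m g cos θ = 22.47 N.
For equilibrium along the incline the friction force must supply f = m g sin θ − P = 23.26 − 23.9 = -0.6366 N (positive meaning up-slope).
The static-friction ceiling is μ_s N = 0.68 × 22.47 = 15.28 N.
Since |-0.6366| ≤ 15.28 N, static friction is sufficient; f equals the required value, not μ_s N.

f ≈ 0.637 N (down the incline)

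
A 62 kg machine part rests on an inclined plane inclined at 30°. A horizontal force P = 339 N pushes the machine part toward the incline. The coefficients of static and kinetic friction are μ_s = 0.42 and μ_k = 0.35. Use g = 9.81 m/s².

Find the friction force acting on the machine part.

f ≈ 10.5 N (up the incline)

Normal direction: N = m g cos θ + P sin θ = 696.2 N.
Parallel to the incline: P cos θ − m g sin θ = 293.6 − 304.1 = -10.53 N; the friction needed to balance this is 10.53 N acting up the slope.
Maximum static friction: μ_s N = 0.42 × 696.2 = 292.4 N.
|f_req| = 10.53 ≤ 292.4 N → the machine part is in equilibrium; friction equals the required value.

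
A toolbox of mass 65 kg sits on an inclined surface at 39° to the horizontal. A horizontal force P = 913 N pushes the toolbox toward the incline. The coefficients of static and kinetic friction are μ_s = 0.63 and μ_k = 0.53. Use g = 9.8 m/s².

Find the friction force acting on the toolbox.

The horizontal push has a component P sin θ into the surface, so N = m g cos θ + P sin θ = 495 + 574.6 = 1070 N.
Along the incline, the net driving force (taking up-slope positive) is P cos θ − m g sin θ = 709.5 − 400.9 = 308.7 N, so equilibrium requires friction f = -308.7 N (down-slope).
Maximum static friction: μ_s N = 0.63 × 1070 = 673.9 N.
Since 308.7 N is within the 673.9 N limit, the toolbox stays put and friction is exactly 309 N.

f ≈ 309 N (down the incline)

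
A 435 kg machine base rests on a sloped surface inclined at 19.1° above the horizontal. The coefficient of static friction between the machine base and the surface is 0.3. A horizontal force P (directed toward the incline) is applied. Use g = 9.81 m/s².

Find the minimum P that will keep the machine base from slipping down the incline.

P_min ≈ 179 N

The machine base tends to slide down (tan θ > μ_s), so at the point of impending slip friction acts up-slope at its limit: f = μ_s N.
Perpendicular to the incline: N = m g cos θ + P sin θ.
Along the incline: P cos θ + μ_s N = m g sin θ, i.e. P cos θ + μ_s (m g cos θ + P sin θ) = m g sin θ.
Solving, P (cos θ + μ_s sin θ) = m g (sin θ − μ_s cos θ), so P = 4270×0.04373/1.043 = 179 N.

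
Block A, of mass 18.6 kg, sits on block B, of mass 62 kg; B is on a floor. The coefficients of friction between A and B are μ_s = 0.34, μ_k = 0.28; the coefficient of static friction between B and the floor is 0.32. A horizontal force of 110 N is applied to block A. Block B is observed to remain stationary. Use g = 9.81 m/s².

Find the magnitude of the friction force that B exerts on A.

f ≈ 51.1 N

Normal force at the A–B interface: N₁ = m_A g = 182.5 N.
So the A–B interface can sustain at most μ_s N₁ = 62.04 N of static friction.
Since P = 110 N > 62.04 N, A slides on B; the A–B friction is kinetic: f₁ = μ_k N₁ = 0.28×182.5 = 51.1 N.
B experiences an equal 51.1 N forward from A (third law). B is in equilibrium, so the floor supplies f₂ = 51.1 N of static friction (limit μ_s(m_A+m_B)g = 253 N, not exceeded).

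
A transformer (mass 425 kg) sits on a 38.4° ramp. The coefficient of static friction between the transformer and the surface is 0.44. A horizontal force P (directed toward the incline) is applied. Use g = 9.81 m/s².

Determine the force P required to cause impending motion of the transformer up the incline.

At impending motion up the slope, friction acts down-slope at its limit: f = μ_s N.
Perpendicular to the incline: N = m g cos θ + P sin θ.
Along the incline: P cos θ = m g sin θ + μ_s N = m g sin θ + μ_s (m g cos θ + P sin θ).
Solving, P (cos θ − μ_s sin θ) = m g (sin θ + μ_s cos θ), so P = 425×9.81×(sin 38.4° + 0.44 cos 38.4°)/(cos 38.4° − 0.44 sin 38.4°) = 4170×0.966/0.5104 = 7890 N.

P ≈ 7890 N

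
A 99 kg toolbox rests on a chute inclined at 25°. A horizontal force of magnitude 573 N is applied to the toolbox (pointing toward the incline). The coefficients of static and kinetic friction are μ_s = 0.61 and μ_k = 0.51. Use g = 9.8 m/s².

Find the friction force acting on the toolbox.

Resolve perpendicular to the incline: N = m g cos θ + P sin θ = 99×9.8×cos 25° + 573×sin 25° = 1121 N.
Along the incline, the net driving force (taking up-slope positive) is P cos θ − m g sin θ = 519.3 − 410 = 109.3 N, so equilibrium requires friction f = -109.3 N (down-slope).
Maximum static friction: μ_s N = 0.61 × 1121 = 684.1 N.
Since 109.3 N is within the 684.1 N limit, the toolbox stays put and friction is exactly 109 N.

f ≈ 109 N (down the incline)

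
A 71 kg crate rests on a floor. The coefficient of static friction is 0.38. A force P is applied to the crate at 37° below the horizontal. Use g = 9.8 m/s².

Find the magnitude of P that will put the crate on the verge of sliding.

N = m g + P sin α (the push presses the crate into the floor).
At impending slip, P cos α = μ_s N = μ_s (m g + P sin α).
Solving: P (cos α − μ_s sin α) = μ_s m g → P = 0.38×696/(cos 37° − 0.38 sin 37°) = 264/0.5699 = 464 N.

P ≈ 464 N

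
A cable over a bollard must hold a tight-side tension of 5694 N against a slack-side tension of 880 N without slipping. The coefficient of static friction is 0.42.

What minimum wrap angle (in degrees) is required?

β_min ≈ 255°

T₂/T₁ = e^{μβ} → β = ln(T₂/T₁)/μ.
β = ln(5694/880)/0.42 = 1.867/0.42 = 4.446 rad.
In degrees: β = 4.446 × 180/π = 255°.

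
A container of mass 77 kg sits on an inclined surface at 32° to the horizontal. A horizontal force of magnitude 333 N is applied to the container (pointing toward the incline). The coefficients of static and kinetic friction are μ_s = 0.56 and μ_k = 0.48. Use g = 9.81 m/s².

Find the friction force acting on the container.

Normal direction: N = m g cos θ + P sin θ = 817.1 N.
Along the incline, the net driving force (taking up-slope positive) is P cos θ − m g sin θ = 282.4 − 400.3 = -117.9 N, so equilibrium requires friction f = 117.9 N (up-slope).
Maximum static friction: μ_s N = 0.56 × 817.1 = 457.5 N.
Since 117.9 N is within the 457.5 N limit, the container stays put and friction is exactly 118 N.

f ≈ 118 N (up the incline)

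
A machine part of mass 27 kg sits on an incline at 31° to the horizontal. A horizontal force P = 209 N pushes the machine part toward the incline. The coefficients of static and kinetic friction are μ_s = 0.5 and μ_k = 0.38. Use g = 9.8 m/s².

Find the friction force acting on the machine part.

f ≈ 42.9 N (down the incline)

Resolve perpendicular to the incline: N = m g cos θ + P sin θ = 27×9.8×cos 31° + 209×sin 31° = 334.4 N.
Along the incline, the net driving force (taking up-slope positive) is P cos θ − m g sin θ = 179.1 − 136.3 = 42.87 N, so equilibrium requires friction f = -42.87 N (down-slope).
Maximum static friction: μ_s N = 0.5 × 334.4 = 167.2 N.
Since 42.87 N is within the 167.2 N limit, the machine part stays put and friction is exactly 42.9 N.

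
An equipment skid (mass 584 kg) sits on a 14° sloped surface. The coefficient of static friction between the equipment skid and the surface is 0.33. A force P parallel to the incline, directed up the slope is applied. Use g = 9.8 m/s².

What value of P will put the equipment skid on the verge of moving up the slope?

At impending motion up the slope, friction acts down-slope at its limit: f = μ_s N.
P is parallel to the surface, so N = m g cos θ = 5550 N.
Along the incline: P = m g sin θ + μ_s N = 1380 + 0.33×5550 = 3220 N.

P ≈ 3220 N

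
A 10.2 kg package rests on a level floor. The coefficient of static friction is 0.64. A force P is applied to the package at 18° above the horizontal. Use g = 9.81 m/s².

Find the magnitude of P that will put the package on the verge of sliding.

N = m g − P sin α (the pull lifts the package).
At impending slip, P cos α = μ_s N = μ_s (m g − P sin α).
Solving: P (cos α + μ_s sin α) = μ_s m g → P = 0.64×100/(cos 18° + 0.64 sin 18°) = 64/1.149 = 55.7 N.

P ≈ 55.7 N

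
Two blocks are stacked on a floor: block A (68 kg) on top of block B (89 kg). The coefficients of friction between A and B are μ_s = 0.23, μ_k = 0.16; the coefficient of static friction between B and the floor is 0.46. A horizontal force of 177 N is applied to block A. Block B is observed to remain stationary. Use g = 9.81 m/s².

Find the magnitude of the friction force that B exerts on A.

Normal force at the A–B interface: N₁ = m_A g = 667.1 N.
So the A–B interface can sustain at most μ_s N₁ = 153.4 N of static friction.
P = 177 N exceeds that limit, so A slips over B and the interface friction becomes kinetic: f₁ = μ_k N₁ = 0.16×667.1 = 107 N.
B experiences an equal 107 N forward from A (third law). B is in equilibrium, so the floor supplies f₂ = 107 N of static friction (limit μ_s(m_A+m_B)g = 708.5 N, not exceeded).

f ≈ 107 N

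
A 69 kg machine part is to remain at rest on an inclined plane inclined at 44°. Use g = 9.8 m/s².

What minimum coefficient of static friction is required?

μ_s,min ≈ 0.966

At the slip threshold m g sin θ = μ_s m g cos θ, so μ_s,min = tan θ.
μ_s,min = tan 44° = 0.966.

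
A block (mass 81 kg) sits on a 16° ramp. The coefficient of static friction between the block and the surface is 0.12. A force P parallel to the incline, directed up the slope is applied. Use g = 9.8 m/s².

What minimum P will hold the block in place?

P_min ≈ 127 N

The block tends to slide down (tan θ > μ_s), so at the point of impending slip friction acts up-slope at its limit: f = μ_s N.
P is parallel to the surface, so N = m g cos θ = 763 N.
Along the incline: P + μ_s N = m g sin θ, so P = 219 − 0.12×763 = 127 N.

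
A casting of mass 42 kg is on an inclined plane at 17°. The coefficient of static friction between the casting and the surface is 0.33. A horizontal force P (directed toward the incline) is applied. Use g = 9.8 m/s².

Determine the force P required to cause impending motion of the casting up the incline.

P ≈ 291 N

At impending motion up the slope, friction acts down-slope at its limit: f = μ_s N.
Perpendicular to the incline: N = m g cos θ + P sin θ.
Along the incline: P cos θ = m g sin θ + μ_s N = m g sin θ + μ_s (m g cos θ + P sin θ).
Solving, P (cos θ − μ_s sin θ) = m g (sin θ + μ_s cos θ), so P = 42×9.8×(sin 17° + 0.33 cos 17°)/(cos 17° − 0.33 sin 17°) = 412×0.608/0.8598 = 291 N.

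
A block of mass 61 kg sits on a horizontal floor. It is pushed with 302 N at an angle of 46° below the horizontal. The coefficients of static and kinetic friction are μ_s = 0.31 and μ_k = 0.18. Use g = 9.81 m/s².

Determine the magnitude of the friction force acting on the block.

The vertical component of P adds to the normal force: N = m g + P sin α = 598.4 + 217.2 = 815.7 N.
The horizontal driving force is P cos α = 209.8 N, so equilibrium needs friction f = 209.8 N.
The static-friction limit is μ_s N = 252.9 N.
Since 209.8 N does not exceed the limit, the block stays at rest and f = 210 N.

f ≈ 210 N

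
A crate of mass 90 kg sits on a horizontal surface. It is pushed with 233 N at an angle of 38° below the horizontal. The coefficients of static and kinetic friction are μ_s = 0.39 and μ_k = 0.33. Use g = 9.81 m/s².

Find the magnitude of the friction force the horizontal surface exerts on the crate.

f ≈ 184 N

Vertical equilibrium gives N = m g + P sin α = 1026 N.
For equilibrium, f = P cos α = 233×cos 38° = 183.6 N.
μ_s N = 0.39 × 1026 = 400.3 N.
Since 183.6 N does not exceed the limit, the crate stays at rest and f = 184 N.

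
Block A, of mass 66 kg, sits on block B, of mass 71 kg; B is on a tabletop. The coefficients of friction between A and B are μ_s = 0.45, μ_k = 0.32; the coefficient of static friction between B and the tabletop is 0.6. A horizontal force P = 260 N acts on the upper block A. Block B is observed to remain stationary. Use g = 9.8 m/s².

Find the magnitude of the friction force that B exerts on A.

Normal force at the A–B interface: N₁ = m_A g = 646.8 N.
So the A–B interface can sustain at most μ_s N₁ = 291.1 N of static friction.
P = 260 N is within that limit, so A and B move together (both at rest); the A–B friction is simply f₁ = P = 260 N.
B experiences an equal 260 N forward from A (third law). B is in equilibrium, so the floor supplies f₂ = 260 N of static friction (limit μ_s(m_A+m_B)g = 805.6 N, not exceeded).

f ≈ 260 N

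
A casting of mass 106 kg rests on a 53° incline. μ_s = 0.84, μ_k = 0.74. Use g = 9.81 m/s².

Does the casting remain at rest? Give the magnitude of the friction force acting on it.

N = m g cos θ = 626 N.
Down-slope weight component: m g sin θ = 830 N.
μ_s N = 526 N.
830 > 526 N, so it slides; kinetic friction f = μ_k N = 0.74×626 = 463 N.

f ≈ 463 N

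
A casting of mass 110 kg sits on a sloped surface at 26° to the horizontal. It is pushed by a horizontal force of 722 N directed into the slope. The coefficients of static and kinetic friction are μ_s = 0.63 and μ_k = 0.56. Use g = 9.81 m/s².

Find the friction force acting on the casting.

f ≈ 176 N (down the incline)

Resolve perpendicular to the incline: N = m g cos θ + P sin θ = 110×9.81×cos 26° + 722×sin 26° = 1286 N.
Parallel to the incline: P cos θ − m g sin θ = 648.9 − 473 = 175.9 N; the friction needed to balance this is 175.9 N acting down the slope.
The limit of static friction is μ_s N = 810.4 N.
Since 175.9 N is within the 810.4 N limit, the casting stays put and friction is exactly 176 N.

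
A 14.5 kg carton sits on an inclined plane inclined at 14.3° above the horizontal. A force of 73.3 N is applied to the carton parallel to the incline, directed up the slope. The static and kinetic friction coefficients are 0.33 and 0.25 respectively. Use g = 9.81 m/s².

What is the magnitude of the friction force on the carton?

Perpendicular to the surface, N = m g cos θ = 14.5·9.81·cos 14.3° = 137.8 N.
The friction needed for equilibrium is m g sin θ − P = 35.13 − 73.3 = -38.17 N, measured positive up-slope.
The static-friction ceiling is μ_s N = 0.33 × 137.8 = 45.49 N.
Since |-38.17| ≤ 45.49 N, no slip — friction simply equals what equilibrium demands.

f ≈ 38.2 N (down the incline)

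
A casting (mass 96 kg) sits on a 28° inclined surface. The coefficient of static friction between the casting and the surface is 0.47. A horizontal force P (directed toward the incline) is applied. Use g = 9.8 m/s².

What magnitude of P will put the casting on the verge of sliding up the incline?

P ≈ 1260 N

At impending motion up the slope, friction acts down-slope at its limit: f = μ_s N.
Perpendicular to the incline: N = m g cos θ + P sin θ.
Along the incline: P cos θ = m g sin θ + μ_s N = m g sin θ + μ_s (m g cos θ + P sin θ).
Solving, P (cos θ − μ_s sin θ) = m g (sin θ + μ_s cos θ), so P = 96×9.8×(sin 28° + 0.47 cos 28°)/(cos 28° − 0.47 sin 28°) = 941×0.8845/0.6623 = 1260 N.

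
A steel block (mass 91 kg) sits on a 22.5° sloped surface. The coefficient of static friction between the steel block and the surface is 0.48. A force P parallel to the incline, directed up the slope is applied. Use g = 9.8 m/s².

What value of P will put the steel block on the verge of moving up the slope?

P ≈ 737 N

At impending motion up the slope, friction acts down-slope at its limit: f = μ_s N.
P is parallel to the surface, so N = m g cos θ = 824 N.
Along the incline: P = m g sin θ + μ_s N = 341 + 0.48×824 = 737 N.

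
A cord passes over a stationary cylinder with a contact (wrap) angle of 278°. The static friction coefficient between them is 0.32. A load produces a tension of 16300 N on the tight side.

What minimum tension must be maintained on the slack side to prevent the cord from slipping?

T_min ≈ 3450 N

Capstan equation at impending slip: T_tight/T_slack = e^{μβ}.
β = 278° = 4.852 rad; e^{μβ} = e^{0.32×4.852} = 4.724.
T_slack = T_tight / e^{μβ} = 16300 / 4.724 = 3450 N.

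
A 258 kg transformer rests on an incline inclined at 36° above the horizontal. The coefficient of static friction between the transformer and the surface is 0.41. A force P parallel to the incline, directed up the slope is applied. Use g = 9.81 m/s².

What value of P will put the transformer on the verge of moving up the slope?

P ≈ 2330 N

At impending motion up the slope, friction acts down-slope at its limit: f = μ_s N.
P is parallel to the surface, so N = m g cos θ = 2050 N.
Along the incline: P = m g sin θ + μ_s N = 1490 + 0.41×2050 = 2330 N.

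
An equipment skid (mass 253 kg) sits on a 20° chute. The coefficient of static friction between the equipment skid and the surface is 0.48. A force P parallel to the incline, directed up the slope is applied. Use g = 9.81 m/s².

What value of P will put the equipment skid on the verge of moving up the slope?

P ≈ 1970 N

At impending motion up the slope, friction acts down-slope at its limit: f = μ_s N.
P is parallel to the surface, so N = m g cos θ = 2330 N.
Along the incline: P = m g sin θ + μ_s N = 849 + 0.48×2330 = 1970 N.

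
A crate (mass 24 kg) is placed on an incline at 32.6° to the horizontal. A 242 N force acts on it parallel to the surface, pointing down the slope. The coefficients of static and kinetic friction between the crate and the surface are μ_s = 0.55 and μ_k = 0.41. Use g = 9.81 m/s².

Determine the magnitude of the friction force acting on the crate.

f ≈ 81.3 N (up the incline)

Normal force: N = m g cos θ = 24 × 9.81 × cos 32.6° = 198.3 N.
Parallel to the incline, ΣF = 0 gives f = m g sin θ + P = 126.8 + 242 = 368.8 N (up-slope positive).
Maximum static friction available: μ_s N = 0.55 × 198.3 = 109.1 N.
|368.8| exceeds 109.1 N, so the crate slips down-slope; friction is kinetic, f = μ_k N = 0.41×198.3 = 81.3 N.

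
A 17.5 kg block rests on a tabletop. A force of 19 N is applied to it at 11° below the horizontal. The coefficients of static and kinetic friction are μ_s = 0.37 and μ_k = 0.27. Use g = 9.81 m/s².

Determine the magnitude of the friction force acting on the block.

f ≈ 18.7 N

Vertical equilibrium gives N = m g + P sin α = 175.3 N.
The horizontal driving force is P cos α = 18.65 N, so equilibrium needs friction f = 18.65 N.
μ_s N = 0.37 × 175.3 = 64.86 N.
Since 18.65 N does not exceed the limit, the block stays at rest and f = 18.7 N.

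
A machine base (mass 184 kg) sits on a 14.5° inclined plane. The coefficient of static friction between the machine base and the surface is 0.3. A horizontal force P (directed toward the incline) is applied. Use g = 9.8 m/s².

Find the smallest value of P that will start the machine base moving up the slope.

P ≈ 1090 N

At impending motion up the slope, friction acts down-slope at its limit: f = μ_s N.
Perpendicular to the incline: N = m g cos θ + P sin θ.
Along the incline: P cos θ = m g sin θ + μ_s N = m g sin θ + μ_s (m g cos θ + P sin θ).
Solving, P (cos θ − μ_s sin θ) = m g (sin θ + μ_s cos θ), so P = 184×9.8×(sin 14.5° + 0.3 cos 14.5°)/(cos 14.5° − 0.3 sin 14.5°) = 1800×0.5408/0.893 = 1090 N.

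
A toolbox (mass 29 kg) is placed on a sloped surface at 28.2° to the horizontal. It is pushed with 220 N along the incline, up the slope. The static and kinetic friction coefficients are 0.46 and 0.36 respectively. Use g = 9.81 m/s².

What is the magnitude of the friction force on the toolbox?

f ≈ 85.6 N (down the incline)

The normal reaction is N = m g cos θ = 250.7 N.
Parallel to the incline, ΣF = 0 gives f = m g sin θ − P = 134.4 − 220 = -85.56 N (up-slope positive).
Maximum static friction available: μ_s N = 0.46 × 250.7 = 115.3 N.
Since |-85.56| ≤ 115.3 N, static friction is sufficient; f equals the required value, not μ_s N.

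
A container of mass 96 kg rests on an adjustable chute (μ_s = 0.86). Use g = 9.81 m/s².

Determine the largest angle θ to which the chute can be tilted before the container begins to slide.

At the slip threshold, m g sin θ = μ_s · m g cos θ, so tan θ = μ_s.
θ_max = arctan(0.86) = 40.7°.

θ_max ≈ 40.7°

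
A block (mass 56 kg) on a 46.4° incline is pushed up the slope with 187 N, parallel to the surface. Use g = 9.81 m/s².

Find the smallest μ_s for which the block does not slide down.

N = m g cos θ = 378.8 N.
Friction must make up the shortfall along the incline: f = m g sin θ − P = 397.8 − 187 = 210.8 N.
At the threshold f = μ_s N, so μ_s,min = 210.8/378.8 = 0.557.

μ_s,min ≈ 0.557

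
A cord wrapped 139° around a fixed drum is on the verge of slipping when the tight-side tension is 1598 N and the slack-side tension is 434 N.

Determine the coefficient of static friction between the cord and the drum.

μ ≈ 0.537

T₂/T₁ = e^{μβ} → μ = ln(T₂/T₁)/β.
β = 139° = 2.426 rad.
μ = ln(1598/434)/2.426 = ln(3.682)/2.426 = 0.537.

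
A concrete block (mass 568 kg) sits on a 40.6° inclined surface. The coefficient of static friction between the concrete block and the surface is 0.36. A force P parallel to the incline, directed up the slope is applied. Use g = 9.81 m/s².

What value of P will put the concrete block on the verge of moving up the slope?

P ≈ 5150 N

At impending motion up the slope, friction acts down-slope at its limit: f = μ_s N.
P is parallel to the surface, so N = m g cos θ = 4230 N.
Along the incline: P = m g sin θ + μ_s N = 3630 + 0.36×4230 = 5150 N.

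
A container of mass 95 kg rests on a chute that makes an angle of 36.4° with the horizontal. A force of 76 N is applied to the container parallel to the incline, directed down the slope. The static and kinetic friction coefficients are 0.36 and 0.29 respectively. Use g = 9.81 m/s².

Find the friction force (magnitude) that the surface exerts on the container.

f ≈ 218 N (up the incline)

The normal reaction is N = m g cos θ = 750.1 N.
Parallel to the incline, ΣF = 0 gives f = m g sin θ + P = 553 + 76 = 629 N (up-slope positive).
Maximum static friction available: μ_s N = 0.36 × 750.1 = 270 N.
Since |629| > 270 N, static friction cannot hold it; the container slides down the incline and kinetic friction applies: f = μ_k N = 0.29 × 750.1 = 218 N.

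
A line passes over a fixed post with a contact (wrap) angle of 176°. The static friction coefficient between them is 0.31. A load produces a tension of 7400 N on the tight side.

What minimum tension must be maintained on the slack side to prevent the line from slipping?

Capstan equation at impending slip: T_tight/T_slack = e^{μβ}.
β = 176° = 3.072 rad; e^{μβ} = e^{0.31×3.072} = 2.592.
T_slack = T_tight / e^{μβ} = 7400 / 2.592 = 2860 N.

T_min ≈ 2860 N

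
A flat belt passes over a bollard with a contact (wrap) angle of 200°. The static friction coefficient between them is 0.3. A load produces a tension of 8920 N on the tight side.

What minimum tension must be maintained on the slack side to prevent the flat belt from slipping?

Capstan equation at impending slip: T_tight/T_slack = e^{μβ}.
β = 200° = 3.491 rad; e^{μβ} = e^{0.3×3.491} = 2.85.
T_slack = T_tight / e^{μβ} = 8920 / 2.85 = 3130 N.

T_min ≈ 3130 N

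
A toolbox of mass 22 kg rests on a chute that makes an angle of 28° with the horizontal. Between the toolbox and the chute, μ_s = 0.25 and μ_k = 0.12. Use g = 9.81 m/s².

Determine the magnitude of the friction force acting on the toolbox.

Normal force: N = m g cos θ = 22 × 9.81 × cos 28° = 190.6 N.
Along the slope the weight component is m g sin θ = 101.3 N; friction must supply exactly this, acting up-slope.
The static-friction ceiling is μ_s N = 0.25 × 190.6 = 47.64 N.
Since |101.3| > 47.64 N, static friction cannot hold it; the toolbox slides down the incline and kinetic friction applies: f = μ_k N = 0.12 × 190.6 = 22.9 N.

f ≈ 22.9 N (up the incline)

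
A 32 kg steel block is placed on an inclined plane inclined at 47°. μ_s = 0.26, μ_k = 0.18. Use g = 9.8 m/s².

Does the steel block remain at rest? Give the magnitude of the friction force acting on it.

N = m g cos θ = 214 N.
Down-slope weight component: m g sin θ = 229 N.
μ_s N = 55.6 N.
229 > 55.6 N, so it slides; kinetic friction f = μ_k N = 0.18×214 = 38.5 N.

f ≈ 38.5 N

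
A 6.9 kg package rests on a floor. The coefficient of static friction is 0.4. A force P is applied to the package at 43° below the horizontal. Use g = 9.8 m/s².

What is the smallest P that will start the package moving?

P ≈ 59 N

N = m g + P sin α (the push presses the package into the floor).
At impending slip, P cos α = μ_s N = μ_s (m g + P sin α).
Solving: P (cos α − μ_s sin α) = μ_s m g → P = 0.4×67.6/(cos 43° − 0.4 sin 43°) = 27/0.4586 = 59 N.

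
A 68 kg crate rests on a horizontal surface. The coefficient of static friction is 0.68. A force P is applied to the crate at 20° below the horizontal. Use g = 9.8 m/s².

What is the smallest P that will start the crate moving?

P ≈ 641 N

N = m g + P sin α (the push presses the crate into the horizontal surface).
At impending slip, P cos α = μ_s N = μ_s (m g + P sin α).
Solving: P (cos α − μ_s sin α) = μ_s m g → P = 0.68×666/(cos 20° − 0.68 sin 20°) = 453/0.7071 = 641 N.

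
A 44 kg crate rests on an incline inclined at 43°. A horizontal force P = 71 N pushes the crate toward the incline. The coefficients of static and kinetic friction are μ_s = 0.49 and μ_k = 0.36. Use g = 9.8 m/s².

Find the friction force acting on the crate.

Resolve perpendicular to the incline: N = m g cos θ + P sin θ = 44×9.8×cos 43° + 71×sin 43° = 363.8 N.
Parallel to the incline: P cos θ − m g sin θ = 51.93 − 294.1 = -242.2 N; the friction needed to balance this is 242.2 N acting up the slope.
Maximum static friction: μ_s N = 0.49 × 363.8 = 178.3 N.
|f_req| = 242.2 > 178.3 N → the crate slides down the incline; f = μ_k N = 0.36 × 363.8 = 131 N.

f ≈ 131 N (up the incline)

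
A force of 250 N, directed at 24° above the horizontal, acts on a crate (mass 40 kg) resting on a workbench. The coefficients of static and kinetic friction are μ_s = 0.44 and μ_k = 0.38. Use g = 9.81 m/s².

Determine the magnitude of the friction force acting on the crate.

N = m g − P sin α = 392.4 − 250×sin 24° = 290.7 N.
The horizontal driving force is P cos α = 228.4 N, so equilibrium needs friction f = 228.4 N.
μ_s N = 0.44 × 290.7 = 127.9 N.
The required friction exceeds μ_s N, so the crate moves and f = μ_k N = 110 N.

f ≈ 110 N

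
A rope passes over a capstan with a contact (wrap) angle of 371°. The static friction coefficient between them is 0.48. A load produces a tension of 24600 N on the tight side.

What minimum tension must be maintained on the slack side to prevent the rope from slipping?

Capstan equation at impending slip: T_tight/T_slack = e^{μβ}.
β = 371° = 6.475 rad; e^{μβ} = e^{0.48×6.475} = 22.38.
T_slack = T_tight / e^{μβ} = 24600 / 22.38 = 1100 N.

T_min ≈ 1100 N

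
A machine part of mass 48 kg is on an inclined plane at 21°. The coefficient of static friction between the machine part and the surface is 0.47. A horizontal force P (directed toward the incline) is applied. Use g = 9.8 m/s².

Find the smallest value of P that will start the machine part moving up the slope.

At impending motion up the slope, friction acts down-slope at its limit: f = μ_s N.
Perpendicular to the incline: N = m g cos θ + P sin θ.
Along the incline: P cos θ = m g sin θ + μ_s N = m g sin θ + μ_s (m g cos θ + P sin θ).
Solving, P (cos θ − μ_s sin θ) = m g (sin θ + μ_s cos θ), so P = 48×9.8×(sin 21° + 0.47 cos 21°)/(cos 21° − 0.47 sin 21°) = 470×0.7972/0.7651 = 490 N.

P ≈ 490 N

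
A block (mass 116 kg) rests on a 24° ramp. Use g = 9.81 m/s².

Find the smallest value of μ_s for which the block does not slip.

At the slip threshold m g sin θ = μ_s m g cos θ, so μ_s,min = tan θ.
μ_s,min = tan 24° = 0.445.

μ_s,min ≈ 0.445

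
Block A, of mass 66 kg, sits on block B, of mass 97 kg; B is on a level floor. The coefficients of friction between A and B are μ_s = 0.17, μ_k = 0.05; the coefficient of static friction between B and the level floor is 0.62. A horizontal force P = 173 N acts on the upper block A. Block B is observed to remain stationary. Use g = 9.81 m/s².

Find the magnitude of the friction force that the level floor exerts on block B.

f ≈ 32.4 N

Normal force at the A–B interface: N₁ = m_A g = 647.5 N.
So the A–B interface can sustain at most μ_s N₁ = 110.1 N of static friction.
Since P = 173 N > 110.1 N, A slides on B; the A–B friction is kinetic: f₁ = μ_k N₁ = 0.05×647.5 = 32.4 N.
B experiences an equal 32.4 N forward from A (third law). B is in equilibrium, so the floor supplies f₂ = 32.4 N of static friction (limit μ_s(m_A+m_B)g = 991.4 N, not exceeded).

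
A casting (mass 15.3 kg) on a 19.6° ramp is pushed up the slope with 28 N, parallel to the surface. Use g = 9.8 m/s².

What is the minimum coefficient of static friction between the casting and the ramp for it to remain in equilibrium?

μ_s,min ≈ 0.158

N = m g cos θ = 141.3 N.
Friction must make up the shortfall along the incline: f = m g sin θ − P = 50.3 − 28 = 22.3 N.
At the threshold f = μ_s N, so μ_s,min = 22.3/141.3 = 0.158.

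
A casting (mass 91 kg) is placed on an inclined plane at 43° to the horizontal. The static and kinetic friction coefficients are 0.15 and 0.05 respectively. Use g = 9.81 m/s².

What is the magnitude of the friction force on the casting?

Perpendicular to the surface, N = m g cos θ = 91·9.81·cos 43° = 652.9 N.
Along the slope the weight component is m g sin θ = 608.8 N; friction must supply exactly this, acting up-slope.
Maximum static friction available: μ_s N = 0.15 × 652.9 = 97.93 N.
Since |608.8| > 97.93 N, static friction cannot hold it; the casting slides down the incline and kinetic friction applies: f = μ_k N = 0.05 × 652.9 = 32.6 N.

f ≈ 32.6 N (up the incline)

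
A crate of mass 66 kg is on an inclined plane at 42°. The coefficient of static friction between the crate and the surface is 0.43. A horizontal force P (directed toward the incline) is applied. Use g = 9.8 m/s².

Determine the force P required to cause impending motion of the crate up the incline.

P ≈ 1400 N

At impending motion up the slope, friction acts down-slope at its limit: f = μ_s N.
Perpendicular to the incline: N = m g cos θ + P sin θ.
Along the incline: P cos θ = m g sin θ + μ_s N = m g sin θ + μ_s (m g cos θ + P sin θ).
Solving, P (cos θ − μ_s sin θ) = m g (sin θ + μ_s cos θ), so P = 66×9.8×(sin 42° + 0.43 cos 42°)/(cos 42° − 0.43 sin 42°) = 647×0.9887/0.4554 = 1400 N.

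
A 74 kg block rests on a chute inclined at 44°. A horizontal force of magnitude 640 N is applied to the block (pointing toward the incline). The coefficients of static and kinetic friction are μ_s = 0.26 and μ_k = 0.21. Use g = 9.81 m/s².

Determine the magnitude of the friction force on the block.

Resolve perpendicular to the incline: N = m g cos θ + P sin θ = 74×9.81×cos 44° + 640×sin 44° = 966.8 N.
Along the incline, the net driving force (taking up-slope positive) is P cos θ − m g sin θ = 460.4 − 504.3 = -43.9 N, so equilibrium requires friction f = 43.9 N (up-slope).
The limit of static friction is μ_s N = 251.4 N.
|f_req| = 43.9 ≤ 251.4 N → the block is in equilibrium; friction equals the required value.

f ≈ 43.9 N (up the incline)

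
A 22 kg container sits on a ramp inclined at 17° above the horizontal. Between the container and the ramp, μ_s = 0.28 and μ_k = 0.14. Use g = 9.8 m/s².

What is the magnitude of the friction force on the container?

Normal force: N = m g cos θ = 22 × 9.8 × cos 17° = 206.2 N.
For equilibrium along the incline, friction must balance the weight component: f = m g sin θ = 63.04 N up the slope.
Maximum static friction available: μ_s N = 0.28 × 206.2 = 57.73 N.
Since |63.04| > 57.73 N, static friction cannot hold it; the container slides down the incline and kinetic friction applies: f = μ_k N = 0.14 × 206.2 = 28.9 N.

f ≈ 28.9 N (up the incline)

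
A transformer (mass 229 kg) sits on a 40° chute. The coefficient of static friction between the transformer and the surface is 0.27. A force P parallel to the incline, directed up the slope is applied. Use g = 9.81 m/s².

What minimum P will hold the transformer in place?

P_min ≈ 979 N

The transformer tends to slide down (tan θ > μ_s), so at the point of impending slip friction acts up-slope at its limit: f = μ_s N.
P is parallel to the surface, so N = m g cos θ = 1720 N.
Along the incline: P + μ_s N = m g sin θ, so P = 1440 − 0.27×1720 = 979 N.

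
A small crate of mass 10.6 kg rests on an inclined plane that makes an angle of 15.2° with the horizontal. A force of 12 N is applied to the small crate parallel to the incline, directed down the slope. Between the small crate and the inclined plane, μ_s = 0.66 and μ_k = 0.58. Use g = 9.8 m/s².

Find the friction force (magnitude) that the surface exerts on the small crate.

Normal force: N = m g cos θ = 10.6 × 9.8 × cos 15.2° = 100.2 N.
For equilibrium along the incline the friction force must supply f = m g sin θ + P = 27.24 + 12 = 39.24 N (positive meaning up-slope).
Maximum static friction available: μ_s N = 0.66 × 100.2 = 66.16 N.
Since |39.24| ≤ 66.16 N, static friction is sufficient; f equals the required value, not μ_s N.

f ≈ 39.2 N (up the incline)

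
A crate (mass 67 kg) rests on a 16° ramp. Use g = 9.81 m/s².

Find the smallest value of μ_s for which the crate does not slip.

At the slip threshold m g sin θ = μ_s m g cos θ, so μ_s,min = tan θ.
μ_s,min = tan 16° = 0.287.

μ_s,min ≈ 0.287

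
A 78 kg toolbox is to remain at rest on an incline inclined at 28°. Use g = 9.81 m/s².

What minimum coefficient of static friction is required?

At the slip threshold m g sin θ = μ_s m g cos θ, so μ_s,min = tan θ.
μ_s,min = tan 28° = 0.532.

μ_s,min ≈ 0.532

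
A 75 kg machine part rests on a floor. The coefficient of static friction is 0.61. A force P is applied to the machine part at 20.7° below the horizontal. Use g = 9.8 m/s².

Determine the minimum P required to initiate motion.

P ≈ 623 N

N = m g + P sin α (the push presses the machine part into the floor).
At impending slip, P cos α = μ_s N = μ_s (m g + P sin α).
Solving: P (cos α − μ_s sin α) = μ_s m g → P = 0.61×735/(cos 20.7° − 0.61 sin 20.7°) = 448/0.7198 = 623 N.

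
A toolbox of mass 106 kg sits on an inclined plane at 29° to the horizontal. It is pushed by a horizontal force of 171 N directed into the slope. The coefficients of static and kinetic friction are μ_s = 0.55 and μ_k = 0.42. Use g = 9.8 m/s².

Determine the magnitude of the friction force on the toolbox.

f ≈ 354 N (up the incline)

Resolve perpendicular to the incline: N = m g cos θ + P sin θ = 106×9.8×cos 29° + 171×sin 29° = 991.5 N.
Along the incline, the net driving force (taking up-slope positive) is P cos θ − m g sin θ = 149.6 − 503.6 = -354.1 N, so equilibrium requires friction f = 354.1 N (up-slope).
The limit of static friction is μ_s N = 545.3 N.
|f_req| = 354.1 ≤ 545.3 N → the toolbox is in equilibrium; friction equals the required value.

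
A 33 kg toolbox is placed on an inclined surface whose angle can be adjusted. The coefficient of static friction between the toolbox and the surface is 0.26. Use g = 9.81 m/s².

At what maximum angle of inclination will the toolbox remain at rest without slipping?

At the slip threshold, m g sin θ = μ_s · m g cos θ, so tan θ = μ_s.
θ_max = arctan(0.26) = 14.6°.

θ_max ≈ 14.6°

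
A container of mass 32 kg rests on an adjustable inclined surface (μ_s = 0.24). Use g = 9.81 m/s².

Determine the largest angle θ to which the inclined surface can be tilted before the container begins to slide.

At the slip threshold, m g sin θ = μ_s · m g cos θ, so tan θ = μ_s.
θ_max = arctan(0.24) = 13.5°.

θ_max ≈ 13.5°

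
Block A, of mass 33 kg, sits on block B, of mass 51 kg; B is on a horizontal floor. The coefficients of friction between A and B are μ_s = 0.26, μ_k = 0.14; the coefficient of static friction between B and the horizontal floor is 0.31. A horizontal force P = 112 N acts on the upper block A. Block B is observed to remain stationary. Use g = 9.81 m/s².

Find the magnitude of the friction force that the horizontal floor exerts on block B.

The normal force B exerts on A is simply A's weight, N₁ = 323.7 N.
So the A–B interface can sustain at most μ_s N₁ = 84.17 N of static friction.
Since P = 112 N > 84.17 N, A slides on B; the A–B friction is kinetic: f₁ = μ_k N₁ = 0.14×323.7 = 45.3 N.
B experiences an equal 45.3 N forward from A (third law). B is in equilibrium, so the floor supplies f₂ = 45.3 N of static friction (limit μ_s(m_A+m_B)g = 255.5 N, not exceeded).

f ≈ 45.3 N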